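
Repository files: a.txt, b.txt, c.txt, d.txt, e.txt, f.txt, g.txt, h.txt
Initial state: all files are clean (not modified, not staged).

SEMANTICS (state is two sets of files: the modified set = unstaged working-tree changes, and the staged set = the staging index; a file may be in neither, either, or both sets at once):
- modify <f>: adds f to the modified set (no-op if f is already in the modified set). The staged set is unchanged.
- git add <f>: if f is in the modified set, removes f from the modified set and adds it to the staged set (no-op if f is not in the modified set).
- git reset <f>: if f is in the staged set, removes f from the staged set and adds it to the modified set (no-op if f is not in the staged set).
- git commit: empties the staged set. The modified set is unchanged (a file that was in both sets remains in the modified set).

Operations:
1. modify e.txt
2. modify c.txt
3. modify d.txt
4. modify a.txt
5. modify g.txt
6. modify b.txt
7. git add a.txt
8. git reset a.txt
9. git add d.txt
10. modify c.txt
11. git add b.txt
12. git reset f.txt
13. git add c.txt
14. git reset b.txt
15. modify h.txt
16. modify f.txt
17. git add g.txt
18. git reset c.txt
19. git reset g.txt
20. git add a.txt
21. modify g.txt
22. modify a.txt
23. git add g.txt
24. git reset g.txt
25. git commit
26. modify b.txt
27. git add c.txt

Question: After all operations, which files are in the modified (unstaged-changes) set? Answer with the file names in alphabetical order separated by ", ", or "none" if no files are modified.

Answer: a.txt, b.txt, e.txt, f.txt, g.txt, h.txt

Derivation:
After op 1 (modify e.txt): modified={e.txt} staged={none}
After op 2 (modify c.txt): modified={c.txt, e.txt} staged={none}
After op 3 (modify d.txt): modified={c.txt, d.txt, e.txt} staged={none}
After op 4 (modify a.txt): modified={a.txt, c.txt, d.txt, e.txt} staged={none}
After op 5 (modify g.txt): modified={a.txt, c.txt, d.txt, e.txt, g.txt} staged={none}
After op 6 (modify b.txt): modified={a.txt, b.txt, c.txt, d.txt, e.txt, g.txt} staged={none}
After op 7 (git add a.txt): modified={b.txt, c.txt, d.txt, e.txt, g.txt} staged={a.txt}
After op 8 (git reset a.txt): modified={a.txt, b.txt, c.txt, d.txt, e.txt, g.txt} staged={none}
After op 9 (git add d.txt): modified={a.txt, b.txt, c.txt, e.txt, g.txt} staged={d.txt}
After op 10 (modify c.txt): modified={a.txt, b.txt, c.txt, e.txt, g.txt} staged={d.txt}
After op 11 (git add b.txt): modified={a.txt, c.txt, e.txt, g.txt} staged={b.txt, d.txt}
After op 12 (git reset f.txt): modified={a.txt, c.txt, e.txt, g.txt} staged={b.txt, d.txt}
After op 13 (git add c.txt): modified={a.txt, e.txt, g.txt} staged={b.txt, c.txt, d.txt}
After op 14 (git reset b.txt): modified={a.txt, b.txt, e.txt, g.txt} staged={c.txt, d.txt}
After op 15 (modify h.txt): modified={a.txt, b.txt, e.txt, g.txt, h.txt} staged={c.txt, d.txt}
After op 16 (modify f.txt): modified={a.txt, b.txt, e.txt, f.txt, g.txt, h.txt} staged={c.txt, d.txt}
After op 17 (git add g.txt): modified={a.txt, b.txt, e.txt, f.txt, h.txt} staged={c.txt, d.txt, g.txt}
After op 18 (git reset c.txt): modified={a.txt, b.txt, c.txt, e.txt, f.txt, h.txt} staged={d.txt, g.txt}
After op 19 (git reset g.txt): modified={a.txt, b.txt, c.txt, e.txt, f.txt, g.txt, h.txt} staged={d.txt}
After op 20 (git add a.txt): modified={b.txt, c.txt, e.txt, f.txt, g.txt, h.txt} staged={a.txt, d.txt}
After op 21 (modify g.txt): modified={b.txt, c.txt, e.txt, f.txt, g.txt, h.txt} staged={a.txt, d.txt}
After op 22 (modify a.txt): modified={a.txt, b.txt, c.txt, e.txt, f.txt, g.txt, h.txt} staged={a.txt, d.txt}
After op 23 (git add g.txt): modified={a.txt, b.txt, c.txt, e.txt, f.txt, h.txt} staged={a.txt, d.txt, g.txt}
After op 24 (git reset g.txt): modified={a.txt, b.txt, c.txt, e.txt, f.txt, g.txt, h.txt} staged={a.txt, d.txt}
After op 25 (git commit): modified={a.txt, b.txt, c.txt, e.txt, f.txt, g.txt, h.txt} staged={none}
After op 26 (modify b.txt): modified={a.txt, b.txt, c.txt, e.txt, f.txt, g.txt, h.txt} staged={none}
After op 27 (git add c.txt): modified={a.txt, b.txt, e.txt, f.txt, g.txt, h.txt} staged={c.txt}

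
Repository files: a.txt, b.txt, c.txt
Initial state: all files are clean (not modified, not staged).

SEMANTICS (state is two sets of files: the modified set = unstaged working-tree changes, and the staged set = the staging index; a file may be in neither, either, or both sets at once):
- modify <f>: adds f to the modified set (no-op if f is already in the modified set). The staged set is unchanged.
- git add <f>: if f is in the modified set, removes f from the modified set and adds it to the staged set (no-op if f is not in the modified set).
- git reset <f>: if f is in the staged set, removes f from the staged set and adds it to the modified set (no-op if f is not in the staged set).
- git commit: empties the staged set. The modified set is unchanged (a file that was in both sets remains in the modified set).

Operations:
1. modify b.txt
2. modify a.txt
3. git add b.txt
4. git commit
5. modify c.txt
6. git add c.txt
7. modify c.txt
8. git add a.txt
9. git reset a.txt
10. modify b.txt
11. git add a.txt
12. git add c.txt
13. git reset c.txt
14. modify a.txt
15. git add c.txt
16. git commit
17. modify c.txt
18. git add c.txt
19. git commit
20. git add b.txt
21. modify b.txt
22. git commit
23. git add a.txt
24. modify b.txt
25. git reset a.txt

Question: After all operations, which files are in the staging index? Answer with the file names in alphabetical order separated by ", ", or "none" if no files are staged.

Answer: none

Derivation:
After op 1 (modify b.txt): modified={b.txt} staged={none}
After op 2 (modify a.txt): modified={a.txt, b.txt} staged={none}
After op 3 (git add b.txt): modified={a.txt} staged={b.txt}
After op 4 (git commit): modified={a.txt} staged={none}
After op 5 (modify c.txt): modified={a.txt, c.txt} staged={none}
After op 6 (git add c.txt): modified={a.txt} staged={c.txt}
After op 7 (modify c.txt): modified={a.txt, c.txt} staged={c.txt}
After op 8 (git add a.txt): modified={c.txt} staged={a.txt, c.txt}
After op 9 (git reset a.txt): modified={a.txt, c.txt} staged={c.txt}
After op 10 (modify b.txt): modified={a.txt, b.txt, c.txt} staged={c.txt}
After op 11 (git add a.txt): modified={b.txt, c.txt} staged={a.txt, c.txt}
After op 12 (git add c.txt): modified={b.txt} staged={a.txt, c.txt}
After op 13 (git reset c.txt): modified={b.txt, c.txt} staged={a.txt}
After op 14 (modify a.txt): modified={a.txt, b.txt, c.txt} staged={a.txt}
After op 15 (git add c.txt): modified={a.txt, b.txt} staged={a.txt, c.txt}
After op 16 (git commit): modified={a.txt, b.txt} staged={none}
After op 17 (modify c.txt): modified={a.txt, b.txt, c.txt} staged={none}
After op 18 (git add c.txt): modified={a.txt, b.txt} staged={c.txt}
After op 19 (git commit): modified={a.txt, b.txt} staged={none}
After op 20 (git add b.txt): modified={a.txt} staged={b.txt}
After op 21 (modify b.txt): modified={a.txt, b.txt} staged={b.txt}
After op 22 (git commit): modified={a.txt, b.txt} staged={none}
After op 23 (git add a.txt): modified={b.txt} staged={a.txt}
After op 24 (modify b.txt): modified={b.txt} staged={a.txt}
After op 25 (git reset a.txt): modified={a.txt, b.txt} staged={none}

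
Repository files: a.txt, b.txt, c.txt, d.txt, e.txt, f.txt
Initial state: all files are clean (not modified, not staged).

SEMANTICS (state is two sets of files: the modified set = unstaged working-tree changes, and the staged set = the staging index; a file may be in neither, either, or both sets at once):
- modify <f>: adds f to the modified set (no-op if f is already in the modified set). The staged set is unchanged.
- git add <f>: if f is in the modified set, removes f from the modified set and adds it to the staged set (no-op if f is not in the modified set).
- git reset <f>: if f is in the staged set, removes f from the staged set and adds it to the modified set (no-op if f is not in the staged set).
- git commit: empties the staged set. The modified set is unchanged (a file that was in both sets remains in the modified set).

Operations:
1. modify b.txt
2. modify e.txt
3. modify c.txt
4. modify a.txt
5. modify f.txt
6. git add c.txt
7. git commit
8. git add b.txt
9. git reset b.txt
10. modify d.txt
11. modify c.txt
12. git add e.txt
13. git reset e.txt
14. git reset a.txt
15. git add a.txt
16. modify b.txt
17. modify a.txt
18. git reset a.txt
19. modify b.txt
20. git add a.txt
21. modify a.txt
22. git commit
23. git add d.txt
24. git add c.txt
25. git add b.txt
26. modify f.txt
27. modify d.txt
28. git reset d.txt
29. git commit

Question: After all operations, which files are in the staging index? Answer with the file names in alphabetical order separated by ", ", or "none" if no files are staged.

After op 1 (modify b.txt): modified={b.txt} staged={none}
After op 2 (modify e.txt): modified={b.txt, e.txt} staged={none}
After op 3 (modify c.txt): modified={b.txt, c.txt, e.txt} staged={none}
After op 4 (modify a.txt): modified={a.txt, b.txt, c.txt, e.txt} staged={none}
After op 5 (modify f.txt): modified={a.txt, b.txt, c.txt, e.txt, f.txt} staged={none}
After op 6 (git add c.txt): modified={a.txt, b.txt, e.txt, f.txt} staged={c.txt}
After op 7 (git commit): modified={a.txt, b.txt, e.txt, f.txt} staged={none}
After op 8 (git add b.txt): modified={a.txt, e.txt, f.txt} staged={b.txt}
After op 9 (git reset b.txt): modified={a.txt, b.txt, e.txt, f.txt} staged={none}
After op 10 (modify d.txt): modified={a.txt, b.txt, d.txt, e.txt, f.txt} staged={none}
After op 11 (modify c.txt): modified={a.txt, b.txt, c.txt, d.txt, e.txt, f.txt} staged={none}
After op 12 (git add e.txt): modified={a.txt, b.txt, c.txt, d.txt, f.txt} staged={e.txt}
After op 13 (git reset e.txt): modified={a.txt, b.txt, c.txt, d.txt, e.txt, f.txt} staged={none}
After op 14 (git reset a.txt): modified={a.txt, b.txt, c.txt, d.txt, e.txt, f.txt} staged={none}
After op 15 (git add a.txt): modified={b.txt, c.txt, d.txt, e.txt, f.txt} staged={a.txt}
After op 16 (modify b.txt): modified={b.txt, c.txt, d.txt, e.txt, f.txt} staged={a.txt}
After op 17 (modify a.txt): modified={a.txt, b.txt, c.txt, d.txt, e.txt, f.txt} staged={a.txt}
After op 18 (git reset a.txt): modified={a.txt, b.txt, c.txt, d.txt, e.txt, f.txt} staged={none}
After op 19 (modify b.txt): modified={a.txt, b.txt, c.txt, d.txt, e.txt, f.txt} staged={none}
After op 20 (git add a.txt): modified={b.txt, c.txt, d.txt, e.txt, f.txt} staged={a.txt}
After op 21 (modify a.txt): modified={a.txt, b.txt, c.txt, d.txt, e.txt, f.txt} staged={a.txt}
After op 22 (git commit): modified={a.txt, b.txt, c.txt, d.txt, e.txt, f.txt} staged={none}
After op 23 (git add d.txt): modified={a.txt, b.txt, c.txt, e.txt, f.txt} staged={d.txt}
After op 24 (git add c.txt): modified={a.txt, b.txt, e.txt, f.txt} staged={c.txt, d.txt}
After op 25 (git add b.txt): modified={a.txt, e.txt, f.txt} staged={b.txt, c.txt, d.txt}
After op 26 (modify f.txt): modified={a.txt, e.txt, f.txt} staged={b.txt, c.txt, d.txt}
After op 27 (modify d.txt): modified={a.txt, d.txt, e.txt, f.txt} staged={b.txt, c.txt, d.txt}
After op 28 (git reset d.txt): modified={a.txt, d.txt, e.txt, f.txt} staged={b.txt, c.txt}
After op 29 (git commit): modified={a.txt, d.txt, e.txt, f.txt} staged={none}

Answer: none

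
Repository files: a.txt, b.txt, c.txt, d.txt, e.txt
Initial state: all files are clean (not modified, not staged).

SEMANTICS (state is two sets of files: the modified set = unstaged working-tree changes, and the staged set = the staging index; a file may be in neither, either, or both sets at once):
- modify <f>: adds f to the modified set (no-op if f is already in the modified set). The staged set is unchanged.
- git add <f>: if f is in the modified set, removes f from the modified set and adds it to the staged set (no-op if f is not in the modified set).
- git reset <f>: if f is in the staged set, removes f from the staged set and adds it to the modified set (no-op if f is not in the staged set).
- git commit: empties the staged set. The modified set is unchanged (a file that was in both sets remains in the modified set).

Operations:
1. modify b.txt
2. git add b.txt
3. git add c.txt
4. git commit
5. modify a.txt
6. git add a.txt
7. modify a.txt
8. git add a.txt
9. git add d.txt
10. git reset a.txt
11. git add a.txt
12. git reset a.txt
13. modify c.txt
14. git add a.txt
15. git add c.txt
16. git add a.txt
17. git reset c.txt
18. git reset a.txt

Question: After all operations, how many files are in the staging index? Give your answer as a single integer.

Answer: 0

Derivation:
After op 1 (modify b.txt): modified={b.txt} staged={none}
After op 2 (git add b.txt): modified={none} staged={b.txt}
After op 3 (git add c.txt): modified={none} staged={b.txt}
After op 4 (git commit): modified={none} staged={none}
After op 5 (modify a.txt): modified={a.txt} staged={none}
After op 6 (git add a.txt): modified={none} staged={a.txt}
After op 7 (modify a.txt): modified={a.txt} staged={a.txt}
After op 8 (git add a.txt): modified={none} staged={a.txt}
After op 9 (git add d.txt): modified={none} staged={a.txt}
After op 10 (git reset a.txt): modified={a.txt} staged={none}
After op 11 (git add a.txt): modified={none} staged={a.txt}
After op 12 (git reset a.txt): modified={a.txt} staged={none}
After op 13 (modify c.txt): modified={a.txt, c.txt} staged={none}
After op 14 (git add a.txt): modified={c.txt} staged={a.txt}
After op 15 (git add c.txt): modified={none} staged={a.txt, c.txt}
After op 16 (git add a.txt): modified={none} staged={a.txt, c.txt}
After op 17 (git reset c.txt): modified={c.txt} staged={a.txt}
After op 18 (git reset a.txt): modified={a.txt, c.txt} staged={none}
Final staged set: {none} -> count=0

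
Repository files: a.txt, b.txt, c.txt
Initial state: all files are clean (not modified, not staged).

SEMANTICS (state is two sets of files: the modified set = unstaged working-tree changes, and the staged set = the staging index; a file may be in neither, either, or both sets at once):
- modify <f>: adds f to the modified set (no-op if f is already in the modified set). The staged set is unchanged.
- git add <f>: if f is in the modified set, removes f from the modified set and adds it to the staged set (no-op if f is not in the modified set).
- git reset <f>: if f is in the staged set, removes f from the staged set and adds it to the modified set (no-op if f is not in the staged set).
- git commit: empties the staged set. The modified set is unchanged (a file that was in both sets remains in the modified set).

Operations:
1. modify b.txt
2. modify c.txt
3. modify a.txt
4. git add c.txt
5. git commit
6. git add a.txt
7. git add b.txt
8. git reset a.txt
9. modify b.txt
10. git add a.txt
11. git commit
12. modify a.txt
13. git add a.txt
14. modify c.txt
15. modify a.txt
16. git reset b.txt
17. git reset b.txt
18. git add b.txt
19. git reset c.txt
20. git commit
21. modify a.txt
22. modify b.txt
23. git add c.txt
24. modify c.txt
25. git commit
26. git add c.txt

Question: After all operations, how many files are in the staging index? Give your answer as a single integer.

Answer: 1

Derivation:
After op 1 (modify b.txt): modified={b.txt} staged={none}
After op 2 (modify c.txt): modified={b.txt, c.txt} staged={none}
After op 3 (modify a.txt): modified={a.txt, b.txt, c.txt} staged={none}
After op 4 (git add c.txt): modified={a.txt, b.txt} staged={c.txt}
After op 5 (git commit): modified={a.txt, b.txt} staged={none}
After op 6 (git add a.txt): modified={b.txt} staged={a.txt}
After op 7 (git add b.txt): modified={none} staged={a.txt, b.txt}
After op 8 (git reset a.txt): modified={a.txt} staged={b.txt}
After op 9 (modify b.txt): modified={a.txt, b.txt} staged={b.txt}
After op 10 (git add a.txt): modified={b.txt} staged={a.txt, b.txt}
After op 11 (git commit): modified={b.txt} staged={none}
After op 12 (modify a.txt): modified={a.txt, b.txt} staged={none}
After op 13 (git add a.txt): modified={b.txt} staged={a.txt}
After op 14 (modify c.txt): modified={b.txt, c.txt} staged={a.txt}
After op 15 (modify a.txt): modified={a.txt, b.txt, c.txt} staged={a.txt}
After op 16 (git reset b.txt): modified={a.txt, b.txt, c.txt} staged={a.txt}
After op 17 (git reset b.txt): modified={a.txt, b.txt, c.txt} staged={a.txt}
After op 18 (git add b.txt): modified={a.txt, c.txt} staged={a.txt, b.txt}
After op 19 (git reset c.txt): modified={a.txt, c.txt} staged={a.txt, b.txt}
After op 20 (git commit): modified={a.txt, c.txt} staged={none}
After op 21 (modify a.txt): modified={a.txt, c.txt} staged={none}
After op 22 (modify b.txt): modified={a.txt, b.txt, c.txt} staged={none}
After op 23 (git add c.txt): modified={a.txt, b.txt} staged={c.txt}
After op 24 (modify c.txt): modified={a.txt, b.txt, c.txt} staged={c.txt}
After op 25 (git commit): modified={a.txt, b.txt, c.txt} staged={none}
After op 26 (git add c.txt): modified={a.txt, b.txt} staged={c.txt}
Final staged set: {c.txt} -> count=1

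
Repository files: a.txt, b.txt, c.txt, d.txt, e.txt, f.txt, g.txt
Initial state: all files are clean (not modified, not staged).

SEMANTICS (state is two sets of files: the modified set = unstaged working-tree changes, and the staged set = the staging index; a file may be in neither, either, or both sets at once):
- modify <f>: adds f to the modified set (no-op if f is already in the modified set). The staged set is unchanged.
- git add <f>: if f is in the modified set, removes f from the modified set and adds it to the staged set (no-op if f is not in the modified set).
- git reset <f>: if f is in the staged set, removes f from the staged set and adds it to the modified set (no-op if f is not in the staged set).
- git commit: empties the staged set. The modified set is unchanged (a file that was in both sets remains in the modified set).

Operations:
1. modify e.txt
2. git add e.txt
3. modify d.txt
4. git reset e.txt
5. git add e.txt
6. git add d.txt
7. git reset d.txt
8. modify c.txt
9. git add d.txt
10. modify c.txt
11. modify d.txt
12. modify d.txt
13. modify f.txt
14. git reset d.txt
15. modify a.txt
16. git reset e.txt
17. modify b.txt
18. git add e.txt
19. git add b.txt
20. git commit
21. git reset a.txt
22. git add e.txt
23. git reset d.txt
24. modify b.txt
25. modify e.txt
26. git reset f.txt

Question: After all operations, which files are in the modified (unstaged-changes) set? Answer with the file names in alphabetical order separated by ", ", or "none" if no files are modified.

After op 1 (modify e.txt): modified={e.txt} staged={none}
After op 2 (git add e.txt): modified={none} staged={e.txt}
After op 3 (modify d.txt): modified={d.txt} staged={e.txt}
After op 4 (git reset e.txt): modified={d.txt, e.txt} staged={none}
After op 5 (git add e.txt): modified={d.txt} staged={e.txt}
After op 6 (git add d.txt): modified={none} staged={d.txt, e.txt}
After op 7 (git reset d.txt): modified={d.txt} staged={e.txt}
After op 8 (modify c.txt): modified={c.txt, d.txt} staged={e.txt}
After op 9 (git add d.txt): modified={c.txt} staged={d.txt, e.txt}
After op 10 (modify c.txt): modified={c.txt} staged={d.txt, e.txt}
After op 11 (modify d.txt): modified={c.txt, d.txt} staged={d.txt, e.txt}
After op 12 (modify d.txt): modified={c.txt, d.txt} staged={d.txt, e.txt}
After op 13 (modify f.txt): modified={c.txt, d.txt, f.txt} staged={d.txt, e.txt}
After op 14 (git reset d.txt): modified={c.txt, d.txt, f.txt} staged={e.txt}
After op 15 (modify a.txt): modified={a.txt, c.txt, d.txt, f.txt} staged={e.txt}
After op 16 (git reset e.txt): modified={a.txt, c.txt, d.txt, e.txt, f.txt} staged={none}
After op 17 (modify b.txt): modified={a.txt, b.txt, c.txt, d.txt, e.txt, f.txt} staged={none}
After op 18 (git add e.txt): modified={a.txt, b.txt, c.txt, d.txt, f.txt} staged={e.txt}
After op 19 (git add b.txt): modified={a.txt, c.txt, d.txt, f.txt} staged={b.txt, e.txt}
After op 20 (git commit): modified={a.txt, c.txt, d.txt, f.txt} staged={none}
After op 21 (git reset a.txt): modified={a.txt, c.txt, d.txt, f.txt} staged={none}
After op 22 (git add e.txt): modified={a.txt, c.txt, d.txt, f.txt} staged={none}
After op 23 (git reset d.txt): modified={a.txt, c.txt, d.txt, f.txt} staged={none}
After op 24 (modify b.txt): modified={a.txt, b.txt, c.txt, d.txt, f.txt} staged={none}
After op 25 (modify e.txt): modified={a.txt, b.txt, c.txt, d.txt, e.txt, f.txt} staged={none}
After op 26 (git reset f.txt): modified={a.txt, b.txt, c.txt, d.txt, e.txt, f.txt} staged={none}

Answer: a.txt, b.txt, c.txt, d.txt, e.txt, f.txt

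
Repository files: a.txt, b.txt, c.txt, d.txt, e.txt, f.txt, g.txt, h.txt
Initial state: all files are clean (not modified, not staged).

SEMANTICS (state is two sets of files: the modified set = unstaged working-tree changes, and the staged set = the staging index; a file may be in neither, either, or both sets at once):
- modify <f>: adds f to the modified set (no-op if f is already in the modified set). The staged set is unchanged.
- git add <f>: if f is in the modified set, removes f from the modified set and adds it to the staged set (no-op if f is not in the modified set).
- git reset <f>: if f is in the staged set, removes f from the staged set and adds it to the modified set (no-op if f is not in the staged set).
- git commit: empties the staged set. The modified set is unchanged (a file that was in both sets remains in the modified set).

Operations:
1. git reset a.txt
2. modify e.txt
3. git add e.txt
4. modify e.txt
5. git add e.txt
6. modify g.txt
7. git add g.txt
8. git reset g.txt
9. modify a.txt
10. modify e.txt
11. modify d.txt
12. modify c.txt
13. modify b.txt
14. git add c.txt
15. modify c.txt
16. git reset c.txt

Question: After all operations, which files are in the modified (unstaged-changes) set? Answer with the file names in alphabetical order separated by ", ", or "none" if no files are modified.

Answer: a.txt, b.txt, c.txt, d.txt, e.txt, g.txt

Derivation:
After op 1 (git reset a.txt): modified={none} staged={none}
After op 2 (modify e.txt): modified={e.txt} staged={none}
After op 3 (git add e.txt): modified={none} staged={e.txt}
After op 4 (modify e.txt): modified={e.txt} staged={e.txt}
After op 5 (git add e.txt): modified={none} staged={e.txt}
After op 6 (modify g.txt): modified={g.txt} staged={e.txt}
After op 7 (git add g.txt): modified={none} staged={e.txt, g.txt}
After op 8 (git reset g.txt): modified={g.txt} staged={e.txt}
After op 9 (modify a.txt): modified={a.txt, g.txt} staged={e.txt}
After op 10 (modify e.txt): modified={a.txt, e.txt, g.txt} staged={e.txt}
After op 11 (modify d.txt): modified={a.txt, d.txt, e.txt, g.txt} staged={e.txt}
After op 12 (modify c.txt): modified={a.txt, c.txt, d.txt, e.txt, g.txt} staged={e.txt}
After op 13 (modify b.txt): modified={a.txt, b.txt, c.txt, d.txt, e.txt, g.txt} staged={e.txt}
After op 14 (git add c.txt): modified={a.txt, b.txt, d.txt, e.txt, g.txt} staged={c.txt, e.txt}
After op 15 (modify c.txt): modified={a.txt, b.txt, c.txt, d.txt, e.txt, g.txt} staged={c.txt, e.txt}
After op 16 (git reset c.txt): modified={a.txt, b.txt, c.txt, d.txt, e.txt, g.txt} staged={e.txt}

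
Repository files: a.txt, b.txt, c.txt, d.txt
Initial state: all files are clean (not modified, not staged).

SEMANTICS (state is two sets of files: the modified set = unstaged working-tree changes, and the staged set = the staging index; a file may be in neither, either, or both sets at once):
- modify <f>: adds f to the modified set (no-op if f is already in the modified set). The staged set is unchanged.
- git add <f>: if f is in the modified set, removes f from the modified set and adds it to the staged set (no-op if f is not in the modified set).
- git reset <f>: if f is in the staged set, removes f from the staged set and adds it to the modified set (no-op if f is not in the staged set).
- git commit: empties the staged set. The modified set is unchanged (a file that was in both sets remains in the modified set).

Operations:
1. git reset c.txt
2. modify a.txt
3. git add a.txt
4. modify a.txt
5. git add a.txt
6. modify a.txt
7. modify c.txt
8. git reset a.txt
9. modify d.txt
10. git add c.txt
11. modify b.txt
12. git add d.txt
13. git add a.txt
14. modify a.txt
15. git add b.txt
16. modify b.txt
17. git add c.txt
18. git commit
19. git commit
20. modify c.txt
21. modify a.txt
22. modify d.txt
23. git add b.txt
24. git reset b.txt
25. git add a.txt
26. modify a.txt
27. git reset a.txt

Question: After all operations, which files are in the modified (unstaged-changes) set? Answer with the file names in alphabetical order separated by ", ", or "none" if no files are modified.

After op 1 (git reset c.txt): modified={none} staged={none}
After op 2 (modify a.txt): modified={a.txt} staged={none}
After op 3 (git add a.txt): modified={none} staged={a.txt}
After op 4 (modify a.txt): modified={a.txt} staged={a.txt}
After op 5 (git add a.txt): modified={none} staged={a.txt}
After op 6 (modify a.txt): modified={a.txt} staged={a.txt}
After op 7 (modify c.txt): modified={a.txt, c.txt} staged={a.txt}
After op 8 (git reset a.txt): modified={a.txt, c.txt} staged={none}
After op 9 (modify d.txt): modified={a.txt, c.txt, d.txt} staged={none}
After op 10 (git add c.txt): modified={a.txt, d.txt} staged={c.txt}
After op 11 (modify b.txt): modified={a.txt, b.txt, d.txt} staged={c.txt}
After op 12 (git add d.txt): modified={a.txt, b.txt} staged={c.txt, d.txt}
After op 13 (git add a.txt): modified={b.txt} staged={a.txt, c.txt, d.txt}
After op 14 (modify a.txt): modified={a.txt, b.txt} staged={a.txt, c.txt, d.txt}
After op 15 (git add b.txt): modified={a.txt} staged={a.txt, b.txt, c.txt, d.txt}
After op 16 (modify b.txt): modified={a.txt, b.txt} staged={a.txt, b.txt, c.txt, d.txt}
After op 17 (git add c.txt): modified={a.txt, b.txt} staged={a.txt, b.txt, c.txt, d.txt}
After op 18 (git commit): modified={a.txt, b.txt} staged={none}
After op 19 (git commit): modified={a.txt, b.txt} staged={none}
After op 20 (modify c.txt): modified={a.txt, b.txt, c.txt} staged={none}
After op 21 (modify a.txt): modified={a.txt, b.txt, c.txt} staged={none}
After op 22 (modify d.txt): modified={a.txt, b.txt, c.txt, d.txt} staged={none}
After op 23 (git add b.txt): modified={a.txt, c.txt, d.txt} staged={b.txt}
After op 24 (git reset b.txt): modified={a.txt, b.txt, c.txt, d.txt} staged={none}
After op 25 (git add a.txt): modified={b.txt, c.txt, d.txt} staged={a.txt}
After op 26 (modify a.txt): modified={a.txt, b.txt, c.txt, d.txt} staged={a.txt}
After op 27 (git reset a.txt): modified={a.txt, b.txt, c.txt, d.txt} staged={none}

Answer: a.txt, b.txt, c.txt, d.txt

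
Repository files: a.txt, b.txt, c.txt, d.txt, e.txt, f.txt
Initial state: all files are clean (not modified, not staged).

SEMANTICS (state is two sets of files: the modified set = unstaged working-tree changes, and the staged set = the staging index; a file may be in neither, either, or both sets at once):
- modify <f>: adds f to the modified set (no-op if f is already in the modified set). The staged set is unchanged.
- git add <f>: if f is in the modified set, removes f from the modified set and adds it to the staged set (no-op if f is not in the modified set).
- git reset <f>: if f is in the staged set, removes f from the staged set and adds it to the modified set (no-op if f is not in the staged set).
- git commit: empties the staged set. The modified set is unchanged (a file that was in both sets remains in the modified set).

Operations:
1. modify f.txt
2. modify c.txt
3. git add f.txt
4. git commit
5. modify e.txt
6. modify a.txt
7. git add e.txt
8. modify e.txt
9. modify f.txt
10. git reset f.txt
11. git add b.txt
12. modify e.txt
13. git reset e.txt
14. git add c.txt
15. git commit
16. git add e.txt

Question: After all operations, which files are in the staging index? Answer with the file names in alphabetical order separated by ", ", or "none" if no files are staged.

Answer: e.txt

Derivation:
After op 1 (modify f.txt): modified={f.txt} staged={none}
After op 2 (modify c.txt): modified={c.txt, f.txt} staged={none}
After op 3 (git add f.txt): modified={c.txt} staged={f.txt}
After op 4 (git commit): modified={c.txt} staged={none}
After op 5 (modify e.txt): modified={c.txt, e.txt} staged={none}
After op 6 (modify a.txt): modified={a.txt, c.txt, e.txt} staged={none}
After op 7 (git add e.txt): modified={a.txt, c.txt} staged={e.txt}
After op 8 (modify e.txt): modified={a.txt, c.txt, e.txt} staged={e.txt}
After op 9 (modify f.txt): modified={a.txt, c.txt, e.txt, f.txt} staged={e.txt}
After op 10 (git reset f.txt): modified={a.txt, c.txt, e.txt, f.txt} staged={e.txt}
After op 11 (git add b.txt): modified={a.txt, c.txt, e.txt, f.txt} staged={e.txt}
After op 12 (modify e.txt): modified={a.txt, c.txt, e.txt, f.txt} staged={e.txt}
After op 13 (git reset e.txt): modified={a.txt, c.txt, e.txt, f.txt} staged={none}
After op 14 (git add c.txt): modified={a.txt, e.txt, f.txt} staged={c.txt}
After op 15 (git commit): modified={a.txt, e.txt, f.txt} staged={none}
After op 16 (git add e.txt): modified={a.txt, f.txt} staged={e.txt}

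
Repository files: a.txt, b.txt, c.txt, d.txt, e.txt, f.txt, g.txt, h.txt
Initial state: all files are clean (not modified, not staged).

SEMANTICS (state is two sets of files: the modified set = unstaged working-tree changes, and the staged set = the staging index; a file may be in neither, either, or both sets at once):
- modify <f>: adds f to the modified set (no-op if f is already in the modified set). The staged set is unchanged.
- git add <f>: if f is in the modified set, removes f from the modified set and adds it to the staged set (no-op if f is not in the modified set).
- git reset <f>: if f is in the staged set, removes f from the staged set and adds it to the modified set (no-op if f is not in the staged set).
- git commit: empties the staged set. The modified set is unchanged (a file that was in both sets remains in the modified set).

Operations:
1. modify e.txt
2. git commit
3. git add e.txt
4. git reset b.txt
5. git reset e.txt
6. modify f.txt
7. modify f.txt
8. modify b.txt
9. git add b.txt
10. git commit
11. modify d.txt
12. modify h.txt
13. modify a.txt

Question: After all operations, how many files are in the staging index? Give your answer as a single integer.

After op 1 (modify e.txt): modified={e.txt} staged={none}
After op 2 (git commit): modified={e.txt} staged={none}
After op 3 (git add e.txt): modified={none} staged={e.txt}
After op 4 (git reset b.txt): modified={none} staged={e.txt}
After op 5 (git reset e.txt): modified={e.txt} staged={none}
After op 6 (modify f.txt): modified={e.txt, f.txt} staged={none}
After op 7 (modify f.txt): modified={e.txt, f.txt} staged={none}
After op 8 (modify b.txt): modified={b.txt, e.txt, f.txt} staged={none}
After op 9 (git add b.txt): modified={e.txt, f.txt} staged={b.txt}
After op 10 (git commit): modified={e.txt, f.txt} staged={none}
After op 11 (modify d.txt): modified={d.txt, e.txt, f.txt} staged={none}
After op 12 (modify h.txt): modified={d.txt, e.txt, f.txt, h.txt} staged={none}
After op 13 (modify a.txt): modified={a.txt, d.txt, e.txt, f.txt, h.txt} staged={none}
Final staged set: {none} -> count=0

Answer: 0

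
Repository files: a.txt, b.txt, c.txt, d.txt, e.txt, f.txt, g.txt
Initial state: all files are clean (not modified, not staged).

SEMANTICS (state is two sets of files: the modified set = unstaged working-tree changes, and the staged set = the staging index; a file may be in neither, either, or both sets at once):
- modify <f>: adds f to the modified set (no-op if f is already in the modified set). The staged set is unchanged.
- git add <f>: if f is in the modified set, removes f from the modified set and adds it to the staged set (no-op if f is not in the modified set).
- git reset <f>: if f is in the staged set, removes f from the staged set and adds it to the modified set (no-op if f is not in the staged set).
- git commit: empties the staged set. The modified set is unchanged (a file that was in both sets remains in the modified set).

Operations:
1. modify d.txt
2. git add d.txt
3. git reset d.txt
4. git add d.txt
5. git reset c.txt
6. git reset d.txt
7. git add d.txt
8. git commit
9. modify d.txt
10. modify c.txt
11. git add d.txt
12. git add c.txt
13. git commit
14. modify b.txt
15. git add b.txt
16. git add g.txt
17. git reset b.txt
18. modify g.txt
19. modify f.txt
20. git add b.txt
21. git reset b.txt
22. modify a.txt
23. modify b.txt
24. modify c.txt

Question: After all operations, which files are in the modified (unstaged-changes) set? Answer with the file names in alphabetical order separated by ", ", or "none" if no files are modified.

Answer: a.txt, b.txt, c.txt, f.txt, g.txt

Derivation:
After op 1 (modify d.txt): modified={d.txt} staged={none}
After op 2 (git add d.txt): modified={none} staged={d.txt}
After op 3 (git reset d.txt): modified={d.txt} staged={none}
After op 4 (git add d.txt): modified={none} staged={d.txt}
After op 5 (git reset c.txt): modified={none} staged={d.txt}
After op 6 (git reset d.txt): modified={d.txt} staged={none}
After op 7 (git add d.txt): modified={none} staged={d.txt}
After op 8 (git commit): modified={none} staged={none}
After op 9 (modify d.txt): modified={d.txt} staged={none}
After op 10 (modify c.txt): modified={c.txt, d.txt} staged={none}
After op 11 (git add d.txt): modified={c.txt} staged={d.txt}
After op 12 (git add c.txt): modified={none} staged={c.txt, d.txt}
After op 13 (git commit): modified={none} staged={none}
After op 14 (modify b.txt): modified={b.txt} staged={none}
After op 15 (git add b.txt): modified={none} staged={b.txt}
After op 16 (git add g.txt): modified={none} staged={b.txt}
After op 17 (git reset b.txt): modified={b.txt} staged={none}
After op 18 (modify g.txt): modified={b.txt, g.txt} staged={none}
After op 19 (modify f.txt): modified={b.txt, f.txt, g.txt} staged={none}
After op 20 (git add b.txt): modified={f.txt, g.txt} staged={b.txt}
After op 21 (git reset b.txt): modified={b.txt, f.txt, g.txt} staged={none}
After op 22 (modify a.txt): modified={a.txt, b.txt, f.txt, g.txt} staged={none}
After op 23 (modify b.txt): modified={a.txt, b.txt, f.txt, g.txt} staged={none}
After op 24 (modify c.txt): modified={a.txt, b.txt, c.txt, f.txt, g.txt} staged={none}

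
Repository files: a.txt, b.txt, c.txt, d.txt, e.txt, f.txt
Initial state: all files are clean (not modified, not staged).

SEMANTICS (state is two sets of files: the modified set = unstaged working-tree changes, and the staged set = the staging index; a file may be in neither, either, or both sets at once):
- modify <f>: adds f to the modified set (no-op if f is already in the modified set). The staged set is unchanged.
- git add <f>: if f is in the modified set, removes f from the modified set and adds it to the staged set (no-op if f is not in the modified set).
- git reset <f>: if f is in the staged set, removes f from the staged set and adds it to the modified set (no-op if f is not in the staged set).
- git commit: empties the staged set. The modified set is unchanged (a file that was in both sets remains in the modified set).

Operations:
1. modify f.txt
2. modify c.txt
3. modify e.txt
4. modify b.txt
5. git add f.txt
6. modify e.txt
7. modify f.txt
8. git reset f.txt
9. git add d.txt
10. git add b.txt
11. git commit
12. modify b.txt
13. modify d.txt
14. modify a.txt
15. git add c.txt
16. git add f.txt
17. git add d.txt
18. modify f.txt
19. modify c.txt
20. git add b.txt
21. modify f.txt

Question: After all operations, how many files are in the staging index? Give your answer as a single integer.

Answer: 4

Derivation:
After op 1 (modify f.txt): modified={f.txt} staged={none}
After op 2 (modify c.txt): modified={c.txt, f.txt} staged={none}
After op 3 (modify e.txt): modified={c.txt, e.txt, f.txt} staged={none}
After op 4 (modify b.txt): modified={b.txt, c.txt, e.txt, f.txt} staged={none}
After op 5 (git add f.txt): modified={b.txt, c.txt, e.txt} staged={f.txt}
After op 6 (modify e.txt): modified={b.txt, c.txt, e.txt} staged={f.txt}
After op 7 (modify f.txt): modified={b.txt, c.txt, e.txt, f.txt} staged={f.txt}
After op 8 (git reset f.txt): modified={b.txt, c.txt, e.txt, f.txt} staged={none}
After op 9 (git add d.txt): modified={b.txt, c.txt, e.txt, f.txt} staged={none}
After op 10 (git add b.txt): modified={c.txt, e.txt, f.txt} staged={b.txt}
After op 11 (git commit): modified={c.txt, e.txt, f.txt} staged={none}
After op 12 (modify b.txt): modified={b.txt, c.txt, e.txt, f.txt} staged={none}
After op 13 (modify d.txt): modified={b.txt, c.txt, d.txt, e.txt, f.txt} staged={none}
After op 14 (modify a.txt): modified={a.txt, b.txt, c.txt, d.txt, e.txt, f.txt} staged={none}
After op 15 (git add c.txt): modified={a.txt, b.txt, d.txt, e.txt, f.txt} staged={c.txt}
After op 16 (git add f.txt): modified={a.txt, b.txt, d.txt, e.txt} staged={c.txt, f.txt}
After op 17 (git add d.txt): modified={a.txt, b.txt, e.txt} staged={c.txt, d.txt, f.txt}
After op 18 (modify f.txt): modified={a.txt, b.txt, e.txt, f.txt} staged={c.txt, d.txt, f.txt}
After op 19 (modify c.txt): modified={a.txt, b.txt, c.txt, e.txt, f.txt} staged={c.txt, d.txt, f.txt}
After op 20 (git add b.txt): modified={a.txt, c.txt, e.txt, f.txt} staged={b.txt, c.txt, d.txt, f.txt}
After op 21 (modify f.txt): modified={a.txt, c.txt, e.txt, f.txt} staged={b.txt, c.txt, d.txt, f.txt}
Final staged set: {b.txt, c.txt, d.txt, f.txt} -> count=4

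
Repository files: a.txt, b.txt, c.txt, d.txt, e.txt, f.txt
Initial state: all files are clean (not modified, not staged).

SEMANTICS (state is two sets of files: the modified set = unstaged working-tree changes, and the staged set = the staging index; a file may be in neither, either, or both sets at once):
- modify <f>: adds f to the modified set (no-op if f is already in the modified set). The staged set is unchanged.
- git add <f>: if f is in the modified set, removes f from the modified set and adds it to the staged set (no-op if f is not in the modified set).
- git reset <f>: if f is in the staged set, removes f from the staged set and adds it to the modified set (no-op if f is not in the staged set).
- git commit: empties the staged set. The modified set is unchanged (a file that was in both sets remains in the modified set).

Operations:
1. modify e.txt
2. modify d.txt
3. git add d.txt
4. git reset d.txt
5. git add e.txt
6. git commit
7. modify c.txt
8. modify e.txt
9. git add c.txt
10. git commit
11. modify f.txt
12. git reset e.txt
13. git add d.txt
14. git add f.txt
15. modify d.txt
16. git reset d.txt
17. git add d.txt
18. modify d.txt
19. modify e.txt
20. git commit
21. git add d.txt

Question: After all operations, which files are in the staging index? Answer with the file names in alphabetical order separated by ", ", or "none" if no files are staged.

After op 1 (modify e.txt): modified={e.txt} staged={none}
After op 2 (modify d.txt): modified={d.txt, e.txt} staged={none}
After op 3 (git add d.txt): modified={e.txt} staged={d.txt}
After op 4 (git reset d.txt): modified={d.txt, e.txt} staged={none}
After op 5 (git add e.txt): modified={d.txt} staged={e.txt}
After op 6 (git commit): modified={d.txt} staged={none}
After op 7 (modify c.txt): modified={c.txt, d.txt} staged={none}
After op 8 (modify e.txt): modified={c.txt, d.txt, e.txt} staged={none}
After op 9 (git add c.txt): modified={d.txt, e.txt} staged={c.txt}
After op 10 (git commit): modified={d.txt, e.txt} staged={none}
After op 11 (modify f.txt): modified={d.txt, e.txt, f.txt} staged={none}
After op 12 (git reset e.txt): modified={d.txt, e.txt, f.txt} staged={none}
After op 13 (git add d.txt): modified={e.txt, f.txt} staged={d.txt}
After op 14 (git add f.txt): modified={e.txt} staged={d.txt, f.txt}
After op 15 (modify d.txt): modified={d.txt, e.txt} staged={d.txt, f.txt}
After op 16 (git reset d.txt): modified={d.txt, e.txt} staged={f.txt}
After op 17 (git add d.txt): modified={e.txt} staged={d.txt, f.txt}
After op 18 (modify d.txt): modified={d.txt, e.txt} staged={d.txt, f.txt}
After op 19 (modify e.txt): modified={d.txt, e.txt} staged={d.txt, f.txt}
After op 20 (git commit): modified={d.txt, e.txt} staged={none}
After op 21 (git add d.txt): modified={e.txt} staged={d.txt}

Answer: d.txt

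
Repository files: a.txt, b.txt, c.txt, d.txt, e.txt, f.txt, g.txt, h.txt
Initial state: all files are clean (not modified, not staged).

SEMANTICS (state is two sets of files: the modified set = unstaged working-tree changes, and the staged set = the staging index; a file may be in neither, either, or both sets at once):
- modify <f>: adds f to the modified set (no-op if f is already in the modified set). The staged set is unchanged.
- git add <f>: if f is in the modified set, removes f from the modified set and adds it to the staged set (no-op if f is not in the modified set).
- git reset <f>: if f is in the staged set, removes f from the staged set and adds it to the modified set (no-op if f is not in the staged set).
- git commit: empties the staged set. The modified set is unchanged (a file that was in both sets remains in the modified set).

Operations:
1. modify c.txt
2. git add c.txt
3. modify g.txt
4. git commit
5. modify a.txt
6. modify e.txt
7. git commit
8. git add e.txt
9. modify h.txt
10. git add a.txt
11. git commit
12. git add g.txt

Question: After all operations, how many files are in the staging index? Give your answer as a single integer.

After op 1 (modify c.txt): modified={c.txt} staged={none}
After op 2 (git add c.txt): modified={none} staged={c.txt}
After op 3 (modify g.txt): modified={g.txt} staged={c.txt}
After op 4 (git commit): modified={g.txt} staged={none}
After op 5 (modify a.txt): modified={a.txt, g.txt} staged={none}
After op 6 (modify e.txt): modified={a.txt, e.txt, g.txt} staged={none}
After op 7 (git commit): modified={a.txt, e.txt, g.txt} staged={none}
After op 8 (git add e.txt): modified={a.txt, g.txt} staged={e.txt}
After op 9 (modify h.txt): modified={a.txt, g.txt, h.txt} staged={e.txt}
After op 10 (git add a.txt): modified={g.txt, h.txt} staged={a.txt, e.txt}
After op 11 (git commit): modified={g.txt, h.txt} staged={none}
After op 12 (git add g.txt): modified={h.txt} staged={g.txt}
Final staged set: {g.txt} -> count=1

Answer: 1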